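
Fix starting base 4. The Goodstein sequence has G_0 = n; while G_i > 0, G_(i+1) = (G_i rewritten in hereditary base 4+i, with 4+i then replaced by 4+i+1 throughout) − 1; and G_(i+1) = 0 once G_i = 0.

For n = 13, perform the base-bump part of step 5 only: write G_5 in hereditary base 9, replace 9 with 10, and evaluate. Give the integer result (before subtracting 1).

step 0: 13 = 3·4 + 1; sub 5 for 4: 3·5 + 1; = 16; G_1 = 16−1 = 15
step 1: 15 = 3·5; sub 6 for 5: 3·6; = 18; G_2 = 18−1 = 17
step 2: 17 = 2·6 + 5; sub 7 for 6: 2·7 + 5; = 19; G_3 = 19−1 = 18
step 3: 18 = 2·7 + 4; sub 8 for 7: 2·8 + 4; = 20; G_4 = 20−1 = 19
step 4: 19 = 2·8 + 3; sub 9 for 8: 2·9 + 3; = 21; G_5 = 21−1 = 20
step 5: 20 = 2·9 + 2; sub 10 for 9: 2·10 + 2; = 22; G_6 = 22−1 = 21

22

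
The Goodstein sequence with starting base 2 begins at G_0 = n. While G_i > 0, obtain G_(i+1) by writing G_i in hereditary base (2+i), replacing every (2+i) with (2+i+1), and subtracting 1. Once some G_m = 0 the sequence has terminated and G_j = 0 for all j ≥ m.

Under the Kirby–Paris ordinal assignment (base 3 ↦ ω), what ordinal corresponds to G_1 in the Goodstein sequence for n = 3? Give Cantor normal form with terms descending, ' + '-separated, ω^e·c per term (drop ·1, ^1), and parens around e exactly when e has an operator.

[0] 3 ≡ 2 + 1 (base 2). Lift 3: 4. −1: 3.
[1] 3 ≡ 3 (base 3). Lift 4: 4. −1: 3.

ω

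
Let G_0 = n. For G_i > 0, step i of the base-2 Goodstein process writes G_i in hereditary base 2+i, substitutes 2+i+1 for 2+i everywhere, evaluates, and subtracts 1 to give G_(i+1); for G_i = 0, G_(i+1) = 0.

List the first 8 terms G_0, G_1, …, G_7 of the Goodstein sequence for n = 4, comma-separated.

step 0: 4 = 2^2; sub 3 for 2: 3^3; = 27; G_1 = 27−1 = 26
step 1: 26 = 2·3^2 + 2·3 + 2; sub 4 for 3: 2·4^2 + 2·4 + 2; = 42; G_2 = 42−1 = 41
step 2: 41 = 2·4^2 + 2·4 + 1; sub 5 for 4: 2·5^2 + 2·5 + 1; = 61; G_3 = 61−1 = 60
step 3: 60 = 2·5^2 + 2·5; sub 6 for 5: 2·6^2 + 2·6; = 84; G_4 = 84−1 = 83
step 4: 83 = 2·6^2 + 6 + 5; sub 7 for 6: 2·7^2 + 7 + 5; = 110; G_5 = 110−1 = 109
step 5: 109 = 2·7^2 + 7 + 4; sub 8 for 7: 2·8^2 + 8 + 4; = 140; G_6 = 140−1 = 139
step 6: 139 = 2·8^2 + 8 + 3; sub 9 for 8: 2·9^2 + 9 + 3; = 174; G_7 = 174−1 = 173

4, 26, 41, 60, 83, 109, 139, 173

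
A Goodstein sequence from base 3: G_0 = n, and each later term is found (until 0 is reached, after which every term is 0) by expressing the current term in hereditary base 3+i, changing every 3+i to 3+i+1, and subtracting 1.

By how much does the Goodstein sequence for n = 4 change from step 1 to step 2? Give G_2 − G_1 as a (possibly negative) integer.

i=0: 4 = 3 + 1 (b=3); 3→4: 4 + 1 = 5; 5−1 = 4
i=1: 4 = 4 (b=4); 4→5: 5 = 5; 5−1 = 4

0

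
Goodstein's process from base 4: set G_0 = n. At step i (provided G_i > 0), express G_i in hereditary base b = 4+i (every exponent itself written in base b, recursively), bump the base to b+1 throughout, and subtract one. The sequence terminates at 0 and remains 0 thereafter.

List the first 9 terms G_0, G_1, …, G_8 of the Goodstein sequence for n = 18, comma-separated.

18, 26, 36, 48, 53, 58, 63, 68, 73

base 4: 18 = 4^2 + 2; at 5: 5^2 + 2 = 27; next = 26
base 5: 26 = 5^2 + 1; at 6: 6^2 + 1 = 37; next = 36
base 6: 36 = 6^2; at 7: 7^2 = 49; next = 48
base 7: 48 = 6·7 + 6; at 8: 6·8 + 6 = 54; next = 53
base 8: 53 = 6·8 + 5; at 9: 6·9 + 5 = 59; next = 58
base 9: 58 = 6·9 + 4; at 10: 6·10 + 4 = 64; next = 63
base 10: 63 = 6·10 + 3; at 11: 6·11 + 3 = 69; next = 68
base 11: 68 = 6·11 + 2; at 12: 6·12 + 2 = 74; next = 73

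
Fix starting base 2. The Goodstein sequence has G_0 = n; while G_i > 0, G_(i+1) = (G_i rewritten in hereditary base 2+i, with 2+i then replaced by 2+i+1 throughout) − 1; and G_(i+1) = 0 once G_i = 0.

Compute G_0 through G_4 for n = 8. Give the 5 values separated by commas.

(0) 8|_2 = 2^(2 + 1) ↦ 3^(3 + 1)|_3 = 81 ⇒ 80
(1) 80|_3 = 2·3^3 + 2·3^2 + 2·3 + 2 ↦ 2·4^4 + 2·4^2 + 2·4 + 2|_4 = 554 ⇒ 553
(2) 553|_4 = 2·4^4 + 2·4^2 + 2·4 + 1 ↦ 2·5^5 + 2·5^2 + 2·5 + 1|_5 = 6311 ⇒ 6310
(3) 6310|_5 = 2·5^5 + 2·5^2 + 2·5 ↦ 2·6^6 + 2·6^2 + 2·6|_6 = 93396 ⇒ 93395

8, 80, 553, 6310, 93395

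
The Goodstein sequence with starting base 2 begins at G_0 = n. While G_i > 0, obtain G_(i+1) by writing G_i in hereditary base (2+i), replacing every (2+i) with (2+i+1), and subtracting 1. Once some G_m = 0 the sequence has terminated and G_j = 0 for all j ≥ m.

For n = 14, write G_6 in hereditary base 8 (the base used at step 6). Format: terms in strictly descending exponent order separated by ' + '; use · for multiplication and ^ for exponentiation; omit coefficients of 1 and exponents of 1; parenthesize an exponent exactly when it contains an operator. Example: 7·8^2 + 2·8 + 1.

8^(8 + 1) + 5·8^5 + 5·8^4 + 5·8^3 + 5·8^2 + 5·8 + 3

G_0=14  [base 2] 2^(2 + 1) + 2^2 + 2  →[2↦3]→  3^(3 + 1) + 3^3 + 3 = 111  −1 ⇒ G_1=110
G_1=110  [base 3] 3^(3 + 1) + 3^3 + 2  →[3↦4]→  4^(4 + 1) + 4^4 + 2 = 1282  −1 ⇒ G_2=1281
G_2=1281  [base 4] 4^(4 + 1) + 4^4 + 1  →[4↦5]→  5^(5 + 1) + 5^5 + 1 = 18751  −1 ⇒ G_3=18750
G_3=18750  [base 5] 5^(5 + 1) + 5^5  →[5↦6]→  6^(6 + 1) + 6^6 = 326592  −1 ⇒ G_4=326591
G_4=326591  [base 6] 6^(6 + 1) + 5·6^5 + 5·6^4 + 5·6^3 + 5·6^2 + 5·6 + 5  →[6↦7]→  7^(7 + 1) + 5·7^5 + 5·7^4 + 5·7^3 + 5·7^2 + 5·7 + 5 = 5862841  −1 ⇒ G_5=5862840
G_5=5862840  [base 7] 7^(7 + 1) + 5·7^5 + 5·7^4 + 5·7^3 + 5·7^2 + 5·7 + 4  →[7↦8]→  8^(8 + 1) + 5·8^5 + 5·8^4 + 5·8^3 + 5·8^2 + 5·8 + 4 = 134404972  −1 ⇒ G_6=134404971
G_6=134404971  [base 8] 8^(8 + 1) + 5·8^5 + 5·8^4 + 5·8^3 + 5·8^2 + 5·8 + 3  →[8↦9]→  9^(9 + 1) + 5·9^5 + 5·9^4 + 5·9^3 + 5·9^2 + 5·9 + 3 = 3487116549  −1 ⇒ G_7=3487116548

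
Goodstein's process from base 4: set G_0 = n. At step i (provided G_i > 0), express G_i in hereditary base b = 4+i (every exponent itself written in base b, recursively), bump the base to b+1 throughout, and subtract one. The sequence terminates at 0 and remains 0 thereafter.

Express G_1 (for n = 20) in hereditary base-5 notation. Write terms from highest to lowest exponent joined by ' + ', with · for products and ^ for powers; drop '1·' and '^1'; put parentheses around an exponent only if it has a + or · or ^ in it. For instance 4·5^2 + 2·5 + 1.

base 4: 20 = 4^2 + 4; at 5: 5^2 + 5 = 30; next = 29
base 5: 29 = 5^2 + 4; at 6: 6^2 + 4 = 40; next = 39

5^2 + 4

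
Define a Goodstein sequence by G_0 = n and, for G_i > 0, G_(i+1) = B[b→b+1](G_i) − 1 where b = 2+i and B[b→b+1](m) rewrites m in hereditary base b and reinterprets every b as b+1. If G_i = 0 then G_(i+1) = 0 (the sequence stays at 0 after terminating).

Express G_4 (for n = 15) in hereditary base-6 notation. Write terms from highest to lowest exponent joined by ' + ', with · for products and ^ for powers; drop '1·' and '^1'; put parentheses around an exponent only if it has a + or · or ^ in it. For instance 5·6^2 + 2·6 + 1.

6^(6 + 1) + 6^6 + 1

i=0: 15 = 2^(2 + 1) + 2^2 + 2 + 1 (b=2); 2→3: 3^(3 + 1) + 3^3 + 3 + 1 = 112; 112−1 = 111
i=1: 111 = 3^(3 + 1) + 3^3 + 3 (b=3); 3→4: 4^(4 + 1) + 4^4 + 4 = 1284; 1284−1 = 1283
i=2: 1283 = 4^(4 + 1) + 4^4 + 3 (b=4); 4→5: 5^(5 + 1) + 5^5 + 3 = 18753; 18753−1 = 18752
i=3: 18752 = 5^(5 + 1) + 5^5 + 2 (b=5); 5→6: 6^(6 + 1) + 6^6 + 2 = 326594; 326594−1 = 326593
i=4: 326593 = 6^(6 + 1) + 6^6 + 1 (b=6); 6→7: 7^(7 + 1) + 7^7 + 1 = 6588345; 6588345−1 = 6588344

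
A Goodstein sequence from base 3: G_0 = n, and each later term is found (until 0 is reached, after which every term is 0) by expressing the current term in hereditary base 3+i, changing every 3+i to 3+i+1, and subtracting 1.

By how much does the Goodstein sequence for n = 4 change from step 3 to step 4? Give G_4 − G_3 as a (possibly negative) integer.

-1

step 0: 4 = 3 + 1; sub 4 for 3: 4 + 1; = 5; G_1 = 5−1 = 4
step 1: 4 = 4; sub 5 for 4: 5; = 5; G_2 = 5−1 = 4
step 2: 4 = 4; sub 6 for 5: 4; = 4; G_3 = 4−1 = 3
step 3: 3 = 3; sub 7 for 6: 3; = 3; G_4 = 3−1 = 2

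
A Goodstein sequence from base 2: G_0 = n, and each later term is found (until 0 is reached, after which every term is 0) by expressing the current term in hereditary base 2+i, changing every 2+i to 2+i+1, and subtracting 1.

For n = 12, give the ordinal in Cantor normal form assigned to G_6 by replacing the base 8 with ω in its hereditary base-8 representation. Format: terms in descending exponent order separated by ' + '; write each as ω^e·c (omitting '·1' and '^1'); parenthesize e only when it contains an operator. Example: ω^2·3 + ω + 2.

base 2: 12 = 2^(2 + 1) + 2^2; at 3: 3^(3 + 1) + 3^3 = 108; next = 107
base 3: 107 = 3^(3 + 1) + 2·3^2 + 2·3 + 2; at 4: 4^(4 + 1) + 2·4^2 + 2·4 + 2 = 1066; next = 1065
base 4: 1065 = 4^(4 + 1) + 2·4^2 + 2·4 + 1; at 5: 5^(5 + 1) + 2·5^2 + 2·5 + 1 = 15686; next = 15685
base 5: 15685 = 5^(5 + 1) + 2·5^2 + 2·5; at 6: 6^(6 + 1) + 2·6^2 + 2·6 = 280020; next = 280019
base 6: 280019 = 6^(6 + 1) + 2·6^2 + 6 + 5; at 7: 7^(7 + 1) + 2·7^2 + 7 + 5 = 5764911; next = 5764910
base 7: 5764910 = 7^(7 + 1) + 2·7^2 + 7 + 4; at 8: 8^(8 + 1) + 2·8^2 + 8 + 4 = 134217868; next = 134217867
base 8: 134217867 = 8^(8 + 1) + 2·8^2 + 8 + 3; at 9: 9^(9 + 1) + 2·9^2 + 9 + 3 = 3486784575; next = 3486784574

ω^(ω + 1) + ω^2·2 + ω + 3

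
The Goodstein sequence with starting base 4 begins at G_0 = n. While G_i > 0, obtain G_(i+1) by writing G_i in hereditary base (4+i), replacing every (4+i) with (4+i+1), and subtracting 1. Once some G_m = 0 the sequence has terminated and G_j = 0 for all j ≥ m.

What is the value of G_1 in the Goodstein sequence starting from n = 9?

step 0: 9 = 2·4 + 1; sub 5 for 4: 2·5 + 1; = 11; G_1 = 11−1 = 10
step 1: 10 = 2·5; sub 6 for 5: 2·6; = 12; G_2 = 12−1 = 11

10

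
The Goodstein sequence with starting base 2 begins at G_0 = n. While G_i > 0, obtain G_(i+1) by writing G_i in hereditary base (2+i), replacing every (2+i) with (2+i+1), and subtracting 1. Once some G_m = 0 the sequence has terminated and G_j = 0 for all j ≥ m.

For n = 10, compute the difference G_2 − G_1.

942

10 —HB2→ 2^(2 + 1) + 2 —bump→ 3^(3 + 1) + 3 = 84 —(−1)→ 83
83 —HB3→ 3^(3 + 1) + 2 —bump→ 4^(4 + 1) + 2 = 1026 —(−1)→ 1025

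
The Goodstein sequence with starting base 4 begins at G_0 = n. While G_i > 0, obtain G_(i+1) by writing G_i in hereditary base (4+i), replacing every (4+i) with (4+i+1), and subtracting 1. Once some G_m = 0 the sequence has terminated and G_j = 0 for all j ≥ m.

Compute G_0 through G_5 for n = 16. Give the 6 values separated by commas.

base 4: 16 = 4^2; at 5: 5^2 = 25; next = 24
base 5: 24 = 4·5 + 4; at 6: 4·6 + 4 = 28; next = 27
base 6: 27 = 4·6 + 3; at 7: 4·7 + 3 = 31; next = 30
base 7: 30 = 4·7 + 2; at 8: 4·8 + 2 = 34; next = 33
base 8: 33 = 4·8 + 1; at 9: 4·9 + 1 = 37; next = 36

16, 24, 27, 30, 33, 36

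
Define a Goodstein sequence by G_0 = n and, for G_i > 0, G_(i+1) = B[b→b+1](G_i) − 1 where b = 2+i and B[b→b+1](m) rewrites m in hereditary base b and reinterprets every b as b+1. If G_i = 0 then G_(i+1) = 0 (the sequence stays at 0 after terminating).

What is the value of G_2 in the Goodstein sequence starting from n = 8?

553

[0] 8 ≡ 2^(2 + 1) (base 2). Lift 3: 81. −1: 80.
[1] 80 ≡ 2·3^3 + 2·3^2 + 2·3 + 2 (base 3). Lift 4: 554. −1: 553.
[2] 553 ≡ 2·4^4 + 2·4^2 + 2·4 + 1 (base 4). Lift 5: 6311. −1: 6310.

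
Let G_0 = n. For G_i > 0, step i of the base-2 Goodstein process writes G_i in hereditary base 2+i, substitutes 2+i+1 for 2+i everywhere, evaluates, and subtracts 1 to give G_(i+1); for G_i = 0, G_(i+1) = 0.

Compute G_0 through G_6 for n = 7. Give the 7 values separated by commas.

G_0=7  [base 2] 2^2 + 2 + 1  →[2↦3]→  3^3 + 3 + 1 = 31  −1 ⇒ G_1=30
G_1=30  [base 3] 3^3 + 3  →[3↦4]→  4^4 + 4 = 260  −1 ⇒ G_2=259
G_2=259  [base 4] 4^4 + 3  →[4↦5]→  5^5 + 3 = 3128  −1 ⇒ G_3=3127
G_3=3127  [base 5] 5^5 + 2  →[5↦6]→  6^6 + 2 = 46658  −1 ⇒ G_4=46657
G_4=46657  [base 6] 6^6 + 1  →[6↦7]→  7^7 + 1 = 823544  −1 ⇒ G_5=823543
G_5=823543  [base 7] 7^7  →[7↦8]→  8^8 = 16777216  −1 ⇒ G_6=16777215

7, 30, 259, 3127, 46657, 823543, 16777215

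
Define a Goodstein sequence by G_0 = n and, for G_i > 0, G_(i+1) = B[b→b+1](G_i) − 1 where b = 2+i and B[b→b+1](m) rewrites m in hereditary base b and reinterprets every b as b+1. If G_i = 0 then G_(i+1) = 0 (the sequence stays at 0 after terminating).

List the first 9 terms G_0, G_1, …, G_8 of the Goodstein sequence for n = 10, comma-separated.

10 —HB2→ 2^(2 + 1) + 2 —bump→ 3^(3 + 1) + 3 = 84 —(−1)→ 83
83 —HB3→ 3^(3 + 1) + 2 —bump→ 4^(4 + 1) + 2 = 1026 —(−1)→ 1025
1025 —HB4→ 4^(4 + 1) + 1 —bump→ 5^(5 + 1) + 1 = 15626 —(−1)→ 15625
15625 —HB5→ 5^(5 + 1) —bump→ 6^(6 + 1) = 279936 —(−1)→ 279935
279935 —HB6→ 5·6^6 + 5·6^5 + 5·6^4 + 5·6^3 + 5·6^2 + 5·6 + 5 —bump→ 5·7^7 + 5·7^5 + 5·7^4 + 5·7^3 + 5·7^2 + 5·7 + 5 = 4215755 —(−1)→ 4215754
4215754 —HB7→ 5·7^7 + 5·7^5 + 5·7^4 + 5·7^3 + 5·7^2 + 5·7 + 4 —bump→ 5·8^8 + 5·8^5 + 5·8^4 + 5·8^3 + 5·8^2 + 5·8 + 4 = 84073324 —(−1)→ 84073323
84073323 —HB8→ 5·8^8 + 5·8^5 + 5·8^4 + 5·8^3 + 5·8^2 + 5·8 + 3 —bump→ 5·9^9 + 5·9^5 + 5·9^4 + 5·9^3 + 5·9^2 + 5·9 + 3 = 1937434593 —(−1)→ 1937434592
1937434592 —HB9→ 5·9^9 + 5·9^5 + 5·9^4 + 5·9^3 + 5·9^2 + 5·9 + 2 —bump→ 5·10^10 + 5·10^5 + 5·10^4 + 5·10^3 + 5·10^2 + 5·10 + 2 = 50000555552 —(−1)→ 50000555551

10, 83, 1025, 15625, 279935, 4215754, 84073323, 1937434592, 50000555551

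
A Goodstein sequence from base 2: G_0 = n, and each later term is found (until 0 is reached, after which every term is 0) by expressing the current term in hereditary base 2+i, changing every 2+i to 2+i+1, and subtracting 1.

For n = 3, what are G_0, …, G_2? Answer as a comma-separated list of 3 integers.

[0] 3 ≡ 2 + 1 (base 2). Lift 3: 4. −1: 3.
[1] 3 ≡ 3 (base 3). Lift 4: 4. −1: 3.

3, 3, 3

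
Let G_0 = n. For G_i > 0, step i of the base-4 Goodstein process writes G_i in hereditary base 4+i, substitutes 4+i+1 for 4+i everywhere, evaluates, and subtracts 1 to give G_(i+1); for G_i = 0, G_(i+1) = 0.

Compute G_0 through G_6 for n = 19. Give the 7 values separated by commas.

19, 27, 37, 49, 63, 69, 75

G_0 = 19. HB_4(19) = 4^2 + 3. Bump = 28. G_1 = 27.
G_1 = 27. HB_5(27) = 5^2 + 2. Bump = 38. G_2 = 37.
G_2 = 37. HB_6(37) = 6^2 + 1. Bump = 50. G_3 = 49.
G_3 = 49. HB_7(49) = 7^2. Bump = 64. G_4 = 63.
G_4 = 63. HB_8(63) = 7·8 + 7. Bump = 70. G_5 = 69.
G_5 = 69. HB_9(69) = 7·9 + 6. Bump = 76. G_6 = 75.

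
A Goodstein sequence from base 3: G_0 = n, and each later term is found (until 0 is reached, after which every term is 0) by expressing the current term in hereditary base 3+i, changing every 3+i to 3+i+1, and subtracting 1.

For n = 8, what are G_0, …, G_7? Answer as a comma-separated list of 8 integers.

8, 9, 10, 11, 11, 11, 11, 11

i=0: 8 = 2·3 + 2 (b=3); 3→4: 2·4 + 2 = 10; 10−1 = 9
i=1: 9 = 2·4 + 1 (b=4); 4→5: 2·5 + 1 = 11; 11−1 = 10
i=2: 10 = 2·5 (b=5); 5→6: 2·6 = 12; 12−1 = 11
i=3: 11 = 6 + 5 (b=6); 6→7: 7 + 5 = 12; 12−1 = 11
i=4: 11 = 7 + 4 (b=7); 7→8: 8 + 4 = 12; 12−1 = 11
i=5: 11 = 8 + 3 (b=8); 8→9: 9 + 3 = 12; 12−1 = 11
i=6: 11 = 9 + 2 (b=9); 9→10: 10 + 2 = 12; 12−1 = 11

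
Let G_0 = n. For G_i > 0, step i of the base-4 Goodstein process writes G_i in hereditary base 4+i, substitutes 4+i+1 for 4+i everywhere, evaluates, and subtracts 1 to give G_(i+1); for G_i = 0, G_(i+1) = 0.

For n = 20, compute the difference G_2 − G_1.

10

20 —HB4→ 4^2 + 4 —bump→ 5^2 + 5 = 30 —(−1)→ 29
29 —HB5→ 5^2 + 4 —bump→ 6^2 + 4 = 40 —(−1)→ 39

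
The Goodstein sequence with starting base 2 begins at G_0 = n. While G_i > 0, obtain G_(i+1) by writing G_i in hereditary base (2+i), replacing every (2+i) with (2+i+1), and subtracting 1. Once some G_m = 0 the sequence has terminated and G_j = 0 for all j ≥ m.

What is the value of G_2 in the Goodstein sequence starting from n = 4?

i=0: 4 = 2^2 (b=2); 2→3: 3^3 = 27; 27−1 = 26
i=1: 26 = 2·3^2 + 2·3 + 2 (b=3); 3→4: 2·4^2 + 2·4 + 2 = 42; 42−1 = 41
i=2: 41 = 2·4^2 + 2·4 + 1 (b=4); 4→5: 2·5^2 + 2·5 + 1 = 61; 61−1 = 60

41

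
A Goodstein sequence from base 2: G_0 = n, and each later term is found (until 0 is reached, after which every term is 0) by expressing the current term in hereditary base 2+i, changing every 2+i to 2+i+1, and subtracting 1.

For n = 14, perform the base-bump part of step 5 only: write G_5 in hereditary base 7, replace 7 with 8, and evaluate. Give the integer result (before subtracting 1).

134404972

base 2: 14 = 2^(2 + 1) + 2^2 + 2; at 3: 3^(3 + 1) + 3^3 + 3 = 111; next = 110
base 3: 110 = 3^(3 + 1) + 3^3 + 2; at 4: 4^(4 + 1) + 4^4 + 2 = 1282; next = 1281
base 4: 1281 = 4^(4 + 1) + 4^4 + 1; at 5: 5^(5 + 1) + 5^5 + 1 = 18751; next = 18750
base 5: 18750 = 5^(5 + 1) + 5^5; at 6: 6^(6 + 1) + 6^6 = 326592; next = 326591
base 6: 326591 = 6^(6 + 1) + 5·6^5 + 5·6^4 + 5·6^3 + 5·6^2 + 5·6 + 5; at 7: 7^(7 + 1) + 5·7^5 + 5·7^4 + 5·7^3 + 5·7^2 + 5·7 + 5 = 5862841; next = 5862840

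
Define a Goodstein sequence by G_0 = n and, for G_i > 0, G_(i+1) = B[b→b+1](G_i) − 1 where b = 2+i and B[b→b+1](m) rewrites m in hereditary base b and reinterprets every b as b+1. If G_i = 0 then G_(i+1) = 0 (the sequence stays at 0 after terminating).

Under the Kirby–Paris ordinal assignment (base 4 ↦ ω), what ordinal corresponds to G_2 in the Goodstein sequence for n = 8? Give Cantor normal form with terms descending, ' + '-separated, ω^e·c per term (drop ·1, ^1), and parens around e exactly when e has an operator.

ω^ω·2 + ω^2·2 + ω·2 + 1

base 2: 8 = 2^(2 + 1); at 3: 3^(3 + 1) = 81; next = 80
base 3: 80 = 2·3^3 + 2·3^2 + 2·3 + 2; at 4: 2·4^4 + 2·4^2 + 2·4 + 2 = 554; next = 553
base 4: 553 = 2·4^4 + 2·4^2 + 2·4 + 1; at 5: 2·5^5 + 2·5^2 + 2·5 + 1 = 6311; next = 6310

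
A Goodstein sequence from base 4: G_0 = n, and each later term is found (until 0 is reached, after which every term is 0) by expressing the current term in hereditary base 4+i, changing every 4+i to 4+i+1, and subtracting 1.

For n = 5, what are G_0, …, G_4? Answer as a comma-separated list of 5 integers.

G_0=5  [base 4] 4 + 1  →[4↦5]→  5 + 1 = 6  −1 ⇒ G_1=5
G_1=5  [base 5] 5  →[5↦6]→  6 = 6  −1 ⇒ G_2=5
G_2=5  [base 6] 5  →[6↦7]→  5 = 5  −1 ⇒ G_3=4
G_3=4  [base 7] 4  →[7↦8]→  4 = 4  −1 ⇒ G_4=3

5, 5, 5, 4, 3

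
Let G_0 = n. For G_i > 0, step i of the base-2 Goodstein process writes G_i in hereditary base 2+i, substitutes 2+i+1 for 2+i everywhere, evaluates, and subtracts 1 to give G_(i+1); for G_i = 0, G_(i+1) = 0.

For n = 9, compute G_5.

(0) 9|_2 = 2^(2 + 1) + 1 ↦ 3^(3 + 1) + 1|_3 = 82 ⇒ 81
(1) 81|_3 = 3^(3 + 1) ↦ 4^(4 + 1)|_4 = 1024 ⇒ 1023
(2) 1023|_4 = 3·4^4 + 3·4^3 + 3·4^2 + 3·4 + 3 ↦ 3·5^5 + 3·5^3 + 3·5^2 + 3·5 + 3|_5 = 9843 ⇒ 9842
(3) 9842|_5 = 3·5^5 + 3·5^3 + 3·5^2 + 3·5 + 2 ↦ 3·6^6 + 3·6^3 + 3·6^2 + 3·6 + 2|_6 = 140744 ⇒ 140743
(4) 140743|_6 = 3·6^6 + 3·6^3 + 3·6^2 + 3·6 + 1 ↦ 3·7^7 + 3·7^3 + 3·7^2 + 3·7 + 1|_7 = 2471827 ⇒ 2471826

2471826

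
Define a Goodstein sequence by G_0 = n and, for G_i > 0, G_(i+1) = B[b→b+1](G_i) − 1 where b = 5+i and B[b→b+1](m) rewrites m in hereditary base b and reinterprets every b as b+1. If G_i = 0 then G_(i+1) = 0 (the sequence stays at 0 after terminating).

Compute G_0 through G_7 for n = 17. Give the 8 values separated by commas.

17, 19, 21, 23, 24, 25, 26, 27

17 —HB5→ 3·5 + 2 —bump→ 3·6 + 2 = 20 —(−1)→ 19
19 —HB6→ 3·6 + 1 —bump→ 3·7 + 1 = 22 —(−1)→ 21
21 —HB7→ 3·7 —bump→ 3·8 = 24 —(−1)→ 23
23 —HB8→ 2·8 + 7 —bump→ 2·9 + 7 = 25 —(−1)→ 24
24 —HB9→ 2·9 + 6 —bump→ 2·10 + 6 = 26 —(−1)→ 25
25 —HB10→ 2·10 + 5 —bump→ 2·11 + 5 = 27 —(−1)→ 26
26 —HB11→ 2·11 + 4 —bump→ 2·12 + 4 = 28 —(−1)→ 27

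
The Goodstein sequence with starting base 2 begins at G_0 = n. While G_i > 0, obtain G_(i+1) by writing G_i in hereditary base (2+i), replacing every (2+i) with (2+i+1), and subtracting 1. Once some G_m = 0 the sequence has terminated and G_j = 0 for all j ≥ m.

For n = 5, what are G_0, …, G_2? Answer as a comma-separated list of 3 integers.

5, 27, 255

base 2: 5 = 2^2 + 1; at 3: 3^3 + 1 = 28; next = 27
base 3: 27 = 3^3; at 4: 4^4 = 256; next = 255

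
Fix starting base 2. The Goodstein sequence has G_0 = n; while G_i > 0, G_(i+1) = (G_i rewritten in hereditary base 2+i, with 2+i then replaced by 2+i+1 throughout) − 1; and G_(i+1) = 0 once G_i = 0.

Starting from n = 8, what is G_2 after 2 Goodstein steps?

G_0 = 8. HB_2(8) = 2^(2 + 1). Bump = 81. G_1 = 80.
G_1 = 80. HB_3(80) = 2·3^3 + 2·3^2 + 2·3 + 2. Bump = 554. G_2 = 553.
G_2 = 553. HB_4(553) = 2·4^4 + 2·4^2 + 2·4 + 1. Bump = 6311. G_3 = 6310.

553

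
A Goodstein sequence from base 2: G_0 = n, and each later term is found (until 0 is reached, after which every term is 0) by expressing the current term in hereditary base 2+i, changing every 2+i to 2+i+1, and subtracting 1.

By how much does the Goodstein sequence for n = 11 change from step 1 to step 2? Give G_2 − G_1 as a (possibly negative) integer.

step 0: 11 = 2^(2 + 1) + 2 + 1; sub 3 for 2: 3^(3 + 1) + 3 + 1; = 85; G_1 = 85−1 = 84
step 1: 84 = 3^(3 + 1) + 3; sub 4 for 3: 4^(4 + 1) + 4; = 1028; G_2 = 1028−1 = 1027

943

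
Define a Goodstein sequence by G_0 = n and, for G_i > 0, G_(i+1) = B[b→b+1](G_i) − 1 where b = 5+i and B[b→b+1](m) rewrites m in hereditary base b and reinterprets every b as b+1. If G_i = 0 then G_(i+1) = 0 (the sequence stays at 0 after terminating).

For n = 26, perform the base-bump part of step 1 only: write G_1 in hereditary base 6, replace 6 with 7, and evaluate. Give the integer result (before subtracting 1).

26 —HB5→ 5^2 + 1 —bump→ 6^2 + 1 = 37 —(−1)→ 36
36 —HB6→ 6^2 —bump→ 7^2 = 49 —(−1)→ 48

49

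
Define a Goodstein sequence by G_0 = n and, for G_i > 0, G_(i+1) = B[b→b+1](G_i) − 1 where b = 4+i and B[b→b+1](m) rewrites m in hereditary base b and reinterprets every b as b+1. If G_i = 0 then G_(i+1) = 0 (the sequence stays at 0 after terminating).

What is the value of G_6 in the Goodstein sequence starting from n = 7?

(0) 7|_4 = 4 + 3 ↦ 5 + 3|_5 = 8 ⇒ 7
(1) 7|_5 = 5 + 2 ↦ 6 + 2|_6 = 8 ⇒ 7
(2) 7|_6 = 6 + 1 ↦ 7 + 1|_7 = 8 ⇒ 7
(3) 7|_7 = 7 ↦ 8|_8 = 8 ⇒ 7
(4) 7|_8 = 7 ↦ 7|_9 = 7 ⇒ 6
(5) 6|_9 = 6 ↦ 6|_10 = 6 ⇒ 5

5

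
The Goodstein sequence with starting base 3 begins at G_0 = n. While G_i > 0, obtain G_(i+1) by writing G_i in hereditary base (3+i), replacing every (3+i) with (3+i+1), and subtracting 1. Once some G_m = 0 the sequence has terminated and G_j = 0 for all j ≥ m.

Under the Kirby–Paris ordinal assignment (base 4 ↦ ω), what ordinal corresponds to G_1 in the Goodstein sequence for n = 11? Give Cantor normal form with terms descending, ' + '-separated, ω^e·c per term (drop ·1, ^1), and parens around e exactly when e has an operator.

ω^2 + 1

step 0: 11 = 3^2 + 2; sub 4 for 3: 4^2 + 2; = 18; G_1 = 18−1 = 17
step 1: 17 = 4^2 + 1; sub 5 for 4: 5^2 + 1; = 26; G_2 = 26−1 = 25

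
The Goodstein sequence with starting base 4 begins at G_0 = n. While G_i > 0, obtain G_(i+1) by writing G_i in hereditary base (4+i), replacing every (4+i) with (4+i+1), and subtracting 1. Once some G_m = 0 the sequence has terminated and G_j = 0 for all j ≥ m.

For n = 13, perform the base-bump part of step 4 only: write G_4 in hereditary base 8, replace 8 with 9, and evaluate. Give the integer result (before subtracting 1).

13 —HB4→ 3·4 + 1 —bump→ 3·5 + 1 = 16 —(−1)→ 15
15 —HB5→ 3·5 —bump→ 3·6 = 18 —(−1)→ 17
17 —HB6→ 2·6 + 5 —bump→ 2·7 + 5 = 19 —(−1)→ 18
18 —HB7→ 2·7 + 4 —bump→ 2·8 + 4 = 20 —(−1)→ 19
19 —HB8→ 2·8 + 3 —bump→ 2·9 + 3 = 21 —(−1)→ 20

21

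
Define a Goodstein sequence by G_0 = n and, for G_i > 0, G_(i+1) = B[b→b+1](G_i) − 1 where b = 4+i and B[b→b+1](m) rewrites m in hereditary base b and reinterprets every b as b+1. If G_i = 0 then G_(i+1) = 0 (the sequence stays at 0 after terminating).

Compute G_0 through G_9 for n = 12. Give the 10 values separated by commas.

[0] 12 ≡ 3·4 (base 4). Lift 5: 15. −1: 14.
[1] 14 ≡ 2·5 + 4 (base 5). Lift 6: 16. −1: 15.
[2] 15 ≡ 2·6 + 3 (base 6). Lift 7: 17. −1: 16.
[3] 16 ≡ 2·7 + 2 (base 7). Lift 8: 18. −1: 17.
[4] 17 ≡ 2·8 + 1 (base 8). Lift 9: 19. −1: 18.
[5] 18 ≡ 2·9 (base 9). Lift 10: 20. −1: 19.
[6] 19 ≡ 10 + 9 (base 10). Lift 11: 20. −1: 19.
[7] 19 ≡ 11 + 8 (base 11). Lift 12: 20. −1: 19.
[8] 19 ≡ 12 + 7 (base 12). Lift 13: 20. −1: 19.

12, 14, 15, 16, 17, 18, 19, 19, 19, 19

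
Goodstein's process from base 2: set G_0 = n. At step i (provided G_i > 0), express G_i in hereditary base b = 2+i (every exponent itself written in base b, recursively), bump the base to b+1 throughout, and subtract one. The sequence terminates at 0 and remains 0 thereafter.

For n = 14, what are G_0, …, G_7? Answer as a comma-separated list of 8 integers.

14, 110, 1281, 18750, 326591, 5862840, 134404971, 3487116548

G_0=14  [base 2] 2^(2 + 1) + 2^2 + 2  →[2↦3]→  3^(3 + 1) + 3^3 + 3 = 111  −1 ⇒ G_1=110
G_1=110  [base 3] 3^(3 + 1) + 3^3 + 2  →[3↦4]→  4^(4 + 1) + 4^4 + 2 = 1282  −1 ⇒ G_2=1281
G_2=1281  [base 4] 4^(4 + 1) + 4^4 + 1  →[4↦5]→  5^(5 + 1) + 5^5 + 1 = 18751  −1 ⇒ G_3=18750
G_3=18750  [base 5] 5^(5 + 1) + 5^5  →[5↦6]→  6^(6 + 1) + 6^6 = 326592  −1 ⇒ G_4=326591
G_4=326591  [base 6] 6^(6 + 1) + 5·6^5 + 5·6^4 + 5·6^3 + 5·6^2 + 5·6 + 5  →[6↦7]→  7^(7 + 1) + 5·7^5 + 5·7^4 + 5·7^3 + 5·7^2 + 5·7 + 5 = 5862841  −1 ⇒ G_5=5862840
G_5=5862840  [base 7] 7^(7 + 1) + 5·7^5 + 5·7^4 + 5·7^3 + 5·7^2 + 5·7 + 4  →[7↦8]→  8^(8 + 1) + 5·8^5 + 5·8^4 + 5·8^3 + 5·8^2 + 5·8 + 4 = 134404972  −1 ⇒ G_6=134404971
G_6=134404971  [base 8] 8^(8 + 1) + 5·8^5 + 5·8^4 + 5·8^3 + 5·8^2 + 5·8 + 3  →[8↦9]→  9^(9 + 1) + 5·9^5 + 5·9^4 + 5·9^3 + 5·9^2 + 5·9 + 3 = 3487116549  −1 ⇒ G_7=3487116548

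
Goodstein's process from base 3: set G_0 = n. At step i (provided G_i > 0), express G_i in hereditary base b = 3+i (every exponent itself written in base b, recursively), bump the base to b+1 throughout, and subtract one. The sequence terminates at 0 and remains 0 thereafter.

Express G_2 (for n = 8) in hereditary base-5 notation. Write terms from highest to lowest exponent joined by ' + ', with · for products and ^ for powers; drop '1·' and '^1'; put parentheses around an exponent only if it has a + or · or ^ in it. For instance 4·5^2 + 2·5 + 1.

2·5

G_0=8  [base 3] 2·3 + 2  →[3↦4]→  2·4 + 2 = 10  −1 ⇒ G_1=9
G_1=9  [base 4] 2·4 + 1  →[4↦5]→  2·5 + 1 = 11  −1 ⇒ G_2=10
G_2=10  [base 5] 2·5  →[5↦6]→  2·6 = 12  −1 ⇒ G_3=11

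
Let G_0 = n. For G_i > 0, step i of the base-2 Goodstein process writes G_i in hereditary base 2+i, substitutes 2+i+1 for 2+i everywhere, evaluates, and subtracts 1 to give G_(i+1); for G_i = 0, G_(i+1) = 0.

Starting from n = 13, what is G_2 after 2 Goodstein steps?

1279

G_0=13  [base 2] 2^(2 + 1) + 2^2 + 1  →[2↦3]→  3^(3 + 1) + 3^3 + 1 = 109  −1 ⇒ G_1=108
G_1=108  [base 3] 3^(3 + 1) + 3^3  →[3↦4]→  4^(4 + 1) + 4^4 = 1280  −1 ⇒ G_2=1279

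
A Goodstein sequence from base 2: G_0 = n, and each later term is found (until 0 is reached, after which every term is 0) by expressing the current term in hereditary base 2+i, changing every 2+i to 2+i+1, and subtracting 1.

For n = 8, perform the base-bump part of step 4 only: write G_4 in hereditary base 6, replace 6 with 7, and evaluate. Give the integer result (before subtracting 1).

[0] 8 ≡ 2^(2 + 1) (base 2). Lift 3: 81. −1: 80.
[1] 80 ≡ 2·3^3 + 2·3^2 + 2·3 + 2 (base 3). Lift 4: 554. −1: 553.
[2] 553 ≡ 2·4^4 + 2·4^2 + 2·4 + 1 (base 4). Lift 5: 6311. −1: 6310.
[3] 6310 ≡ 2·5^5 + 2·5^2 + 2·5 (base 5). Lift 6: 93396. −1: 93395.

1647196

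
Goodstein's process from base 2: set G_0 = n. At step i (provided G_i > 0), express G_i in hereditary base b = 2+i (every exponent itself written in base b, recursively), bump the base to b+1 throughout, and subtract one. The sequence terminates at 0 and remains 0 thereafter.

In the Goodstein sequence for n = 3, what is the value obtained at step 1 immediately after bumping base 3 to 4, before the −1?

4

base 2: 3 = 2 + 1; at 3: 3 + 1 = 4; next = 3
base 3: 3 = 3; at 4: 4 = 4; next = 3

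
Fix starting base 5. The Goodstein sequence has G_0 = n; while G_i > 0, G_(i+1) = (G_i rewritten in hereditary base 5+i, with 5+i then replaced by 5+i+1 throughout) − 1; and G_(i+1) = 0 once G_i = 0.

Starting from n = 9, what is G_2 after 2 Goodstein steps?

9

(0) 9|_5 = 5 + 4 ↦ 6 + 4|_6 = 10 ⇒ 9
(1) 9|_6 = 6 + 3 ↦ 7 + 3|_7 = 10 ⇒ 9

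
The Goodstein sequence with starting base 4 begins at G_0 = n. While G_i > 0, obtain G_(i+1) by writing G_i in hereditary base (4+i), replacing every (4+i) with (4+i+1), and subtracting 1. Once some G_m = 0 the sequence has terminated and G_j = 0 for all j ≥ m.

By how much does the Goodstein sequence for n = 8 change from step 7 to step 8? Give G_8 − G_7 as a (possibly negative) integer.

8 —HB4→ 2·4 —bump→ 2·5 = 10 —(−1)→ 9
9 —HB5→ 5 + 4 —bump→ 6 + 4 = 10 —(−1)→ 9
9 —HB6→ 6 + 3 —bump→ 7 + 3 = 10 —(−1)→ 9
9 —HB7→ 7 + 2 —bump→ 8 + 2 = 10 —(−1)→ 9
9 —HB8→ 8 + 1 —bump→ 9 + 1 = 10 —(−1)→ 9
9 —HB9→ 9 —bump→ 10 = 10 —(−1)→ 9
9 —HB10→ 9 —bump→ 9 = 9 —(−1)→ 8
8 —HB11→ 8 —bump→ 8 = 8 —(−1)→ 7

-1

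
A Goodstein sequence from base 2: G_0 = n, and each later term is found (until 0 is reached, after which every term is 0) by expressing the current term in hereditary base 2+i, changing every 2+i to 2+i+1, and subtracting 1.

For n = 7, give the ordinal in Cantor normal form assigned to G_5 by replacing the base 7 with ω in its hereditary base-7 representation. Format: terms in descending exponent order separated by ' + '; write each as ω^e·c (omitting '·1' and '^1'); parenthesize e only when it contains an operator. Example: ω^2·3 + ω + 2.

i=0: 7 = 2^2 + 2 + 1 (b=2); 2→3: 3^3 + 3 + 1 = 31; 31−1 = 30
i=1: 30 = 3^3 + 3 (b=3); 3→4: 4^4 + 4 = 260; 260−1 = 259
i=2: 259 = 4^4 + 3 (b=4); 4→5: 5^5 + 3 = 3128; 3128−1 = 3127
i=3: 3127 = 5^5 + 2 (b=5); 5→6: 6^6 + 2 = 46658; 46658−1 = 46657
i=4: 46657 = 6^6 + 1 (b=6); 6→7: 7^7 + 1 = 823544; 823544−1 = 823543
i=5: 823543 = 7^7 (b=7); 7→8: 8^8 = 16777216; 16777216−1 = 16777215

ω^ω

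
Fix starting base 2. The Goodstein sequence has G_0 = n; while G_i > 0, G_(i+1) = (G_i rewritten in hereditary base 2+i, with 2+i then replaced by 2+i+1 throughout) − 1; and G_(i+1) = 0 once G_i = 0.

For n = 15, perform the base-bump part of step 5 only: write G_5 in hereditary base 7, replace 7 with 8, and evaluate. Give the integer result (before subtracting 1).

i=0: 15 = 2^(2 + 1) + 2^2 + 2 + 1 (b=2); 2→3: 3^(3 + 1) + 3^3 + 3 + 1 = 112; 112−1 = 111
i=1: 111 = 3^(3 + 1) + 3^3 + 3 (b=3); 3→4: 4^(4 + 1) + 4^4 + 4 = 1284; 1284−1 = 1283
i=2: 1283 = 4^(4 + 1) + 4^4 + 3 (b=4); 4→5: 5^(5 + 1) + 5^5 + 3 = 18753; 18753−1 = 18752
i=3: 18752 = 5^(5 + 1) + 5^5 + 2 (b=5); 5→6: 6^(6 + 1) + 6^6 + 2 = 326594; 326594−1 = 326593
i=4: 326593 = 6^(6 + 1) + 6^6 + 1 (b=6); 6→7: 7^(7 + 1) + 7^7 + 1 = 6588345; 6588345−1 = 6588344
i=5: 6588344 = 7^(7 + 1) + 7^7 (b=7); 7→8: 8^(8 + 1) + 8^8 = 150994944; 150994944−1 = 150994943

150994944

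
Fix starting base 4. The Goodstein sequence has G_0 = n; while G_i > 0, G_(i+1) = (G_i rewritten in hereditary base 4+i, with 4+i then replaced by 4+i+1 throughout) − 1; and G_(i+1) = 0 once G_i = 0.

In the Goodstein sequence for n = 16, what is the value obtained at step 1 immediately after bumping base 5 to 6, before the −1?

28

G_0 = 16. HB_4(16) = 4^2. Bump = 25. G_1 = 24.
G_1 = 24. HB_5(24) = 4·5 + 4. Bump = 28. G_2 = 27.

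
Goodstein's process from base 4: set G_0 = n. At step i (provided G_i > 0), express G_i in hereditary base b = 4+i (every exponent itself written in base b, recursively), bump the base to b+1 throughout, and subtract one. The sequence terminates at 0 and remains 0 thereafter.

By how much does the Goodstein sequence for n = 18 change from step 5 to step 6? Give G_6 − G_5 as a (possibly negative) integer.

18 —HB4→ 4^2 + 2 —bump→ 5^2 + 2 = 27 —(−1)→ 26
26 —HB5→ 5^2 + 1 —bump→ 6^2 + 1 = 37 —(−1)→ 36
36 —HB6→ 6^2 —bump→ 7^2 = 49 —(−1)→ 48
48 —HB7→ 6·7 + 6 —bump→ 6·8 + 6 = 54 —(−1)→ 53
53 —HB8→ 6·8 + 5 —bump→ 6·9 + 5 = 59 —(−1)→ 58
58 —HB9→ 6·9 + 4 —bump→ 6·10 + 4 = 64 —(−1)→ 63

5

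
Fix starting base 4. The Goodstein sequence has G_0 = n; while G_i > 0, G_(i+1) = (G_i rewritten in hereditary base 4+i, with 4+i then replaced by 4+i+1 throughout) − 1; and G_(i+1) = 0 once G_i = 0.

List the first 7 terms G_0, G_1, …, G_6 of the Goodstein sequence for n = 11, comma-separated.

11, 12, 13, 14, 15, 15, 15

i=0: 11 = 2·4 + 3 (b=4); 4→5: 2·5 + 3 = 13; 13−1 = 12
i=1: 12 = 2·5 + 2 (b=5); 5→6: 2·6 + 2 = 14; 14−1 = 13
i=2: 13 = 2·6 + 1 (b=6); 6→7: 2·7 + 1 = 15; 15−1 = 14
i=3: 14 = 2·7 (b=7); 7→8: 2·8 = 16; 16−1 = 15
i=4: 15 = 8 + 7 (b=8); 8→9: 9 + 7 = 16; 16−1 = 15
i=5: 15 = 9 + 6 (b=9); 9→10: 10 + 6 = 16; 16−1 = 15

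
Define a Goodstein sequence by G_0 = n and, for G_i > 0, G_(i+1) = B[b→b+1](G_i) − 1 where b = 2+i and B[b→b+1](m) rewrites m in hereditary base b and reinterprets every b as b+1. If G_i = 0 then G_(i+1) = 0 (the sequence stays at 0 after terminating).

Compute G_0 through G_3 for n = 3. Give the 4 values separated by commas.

(0) 3|_2 = 2 + 1 ↦ 3 + 1|_3 = 4 ⇒ 3
(1) 3|_3 = 3 ↦ 4|_4 = 4 ⇒ 3
(2) 3|_4 = 3 ↦ 3|_5 = 3 ⇒ 2

3, 3, 3, 2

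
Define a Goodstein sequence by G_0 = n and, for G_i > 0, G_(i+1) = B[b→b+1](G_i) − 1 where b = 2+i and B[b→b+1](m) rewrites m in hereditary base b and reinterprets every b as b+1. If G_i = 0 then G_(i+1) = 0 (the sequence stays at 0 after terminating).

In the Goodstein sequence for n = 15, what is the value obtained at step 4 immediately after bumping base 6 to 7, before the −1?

6588345

(0) 15|_2 = 2^(2 + 1) + 2^2 + 2 + 1 ↦ 3^(3 + 1) + 3^3 + 3 + 1|_3 = 112 ⇒ 111
(1) 111|_3 = 3^(3 + 1) + 3^3 + 3 ↦ 4^(4 + 1) + 4^4 + 4|_4 = 1284 ⇒ 1283
(2) 1283|_4 = 4^(4 + 1) + 4^4 + 3 ↦ 5^(5 + 1) + 5^5 + 3|_5 = 18753 ⇒ 18752
(3) 18752|_5 = 5^(5 + 1) + 5^5 + 2 ↦ 6^(6 + 1) + 6^6 + 2|_6 = 326594 ⇒ 326593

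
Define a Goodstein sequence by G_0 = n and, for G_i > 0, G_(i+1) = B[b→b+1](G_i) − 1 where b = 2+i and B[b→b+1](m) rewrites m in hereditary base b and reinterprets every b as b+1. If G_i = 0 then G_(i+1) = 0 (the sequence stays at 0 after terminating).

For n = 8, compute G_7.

774841151

base 2: 8 = 2^(2 + 1); at 3: 3^(3 + 1) = 81; next = 80
base 3: 80 = 2·3^3 + 2·3^2 + 2·3 + 2; at 4: 2·4^4 + 2·4^2 + 2·4 + 2 = 554; next = 553
base 4: 553 = 2·4^4 + 2·4^2 + 2·4 + 1; at 5: 2·5^5 + 2·5^2 + 2·5 + 1 = 6311; next = 6310
base 5: 6310 = 2·5^5 + 2·5^2 + 2·5; at 6: 2·6^6 + 2·6^2 + 2·6 = 93396; next = 93395
base 6: 93395 = 2·6^6 + 2·6^2 + 6 + 5; at 7: 2·7^7 + 2·7^2 + 7 + 5 = 1647196; next = 1647195
base 7: 1647195 = 2·7^7 + 2·7^2 + 7 + 4; at 8: 2·8^8 + 2·8^2 + 8 + 4 = 33554572; next = 33554571
base 8: 33554571 = 2·8^8 + 2·8^2 + 8 + 3; at 9: 2·9^9 + 2·9^2 + 9 + 3 = 774841152; next = 774841151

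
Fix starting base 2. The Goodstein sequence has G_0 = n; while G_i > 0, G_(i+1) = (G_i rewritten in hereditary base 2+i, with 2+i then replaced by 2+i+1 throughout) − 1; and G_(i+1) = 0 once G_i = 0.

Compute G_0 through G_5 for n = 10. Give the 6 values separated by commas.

i=0: 10 = 2^(2 + 1) + 2 (b=2); 2→3: 3^(3 + 1) + 3 = 84; 84−1 = 83
i=1: 83 = 3^(3 + 1) + 2 (b=3); 3→4: 4^(4 + 1) + 2 = 1026; 1026−1 = 1025
i=2: 1025 = 4^(4 + 1) + 1 (b=4); 4→5: 5^(5 + 1) + 1 = 15626; 15626−1 = 15625
i=3: 15625 = 5^(5 + 1) (b=5); 5→6: 6^(6 + 1) = 279936; 279936−1 = 279935
i=4: 279935 = 5·6^6 + 5·6^5 + 5·6^4 + 5·6^3 + 5·6^2 + 5·6 + 5 (b=6); 6→7: 5·7^7 + 5·7^5 + 5·7^4 + 5·7^3 + 5·7^2 + 5·7 + 5 = 4215755; 4215755−1 = 4215754

10, 83, 1025, 15625, 279935, 4215754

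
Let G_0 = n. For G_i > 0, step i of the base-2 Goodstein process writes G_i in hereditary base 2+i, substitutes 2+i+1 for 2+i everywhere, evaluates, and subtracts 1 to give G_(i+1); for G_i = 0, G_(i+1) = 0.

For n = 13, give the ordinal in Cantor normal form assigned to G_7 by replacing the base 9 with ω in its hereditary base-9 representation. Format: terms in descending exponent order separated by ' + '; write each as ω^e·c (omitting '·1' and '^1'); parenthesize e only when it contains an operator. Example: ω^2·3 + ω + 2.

ω^(ω + 1) + ω^3·3 + ω^2·3 + ω·2 + 6

step 0: 13 = 2^(2 + 1) + 2^2 + 1; sub 3 for 2: 3^(3 + 1) + 3^3 + 1; = 109; G_1 = 109−1 = 108
step 1: 108 = 3^(3 + 1) + 3^3; sub 4 for 3: 4^(4 + 1) + 4^4; = 1280; G_2 = 1280−1 = 1279
step 2: 1279 = 4^(4 + 1) + 3·4^3 + 3·4^2 + 3·4 + 3; sub 5 for 4: 5^(5 + 1) + 3·5^3 + 3·5^2 + 3·5 + 3; = 16093; G_3 = 16093−1 = 16092
step 3: 16092 = 5^(5 + 1) + 3·5^3 + 3·5^2 + 3·5 + 2; sub 6 for 5: 6^(6 + 1) + 3·6^3 + 3·6^2 + 3·6 + 2; = 280712; G_4 = 280712−1 = 280711
step 4: 280711 = 6^(6 + 1) + 3·6^3 + 3·6^2 + 3·6 + 1; sub 7 for 6: 7^(7 + 1) + 3·7^3 + 3·7^2 + 3·7 + 1; = 5765999; G_5 = 5765999−1 = 5765998
step 5: 5765998 = 7^(7 + 1) + 3·7^3 + 3·7^2 + 3·7; sub 8 for 7: 8^(8 + 1) + 3·8^3 + 3·8^2 + 3·8; = 134219480; G_6 = 134219480−1 = 134219479
step 6: 134219479 = 8^(8 + 1) + 3·8^3 + 3·8^2 + 2·8 + 7; sub 9 for 8: 9^(9 + 1) + 3·9^3 + 3·9^2 + 2·9 + 7; = 3486786856; G_7 = 3486786856−1 = 3486786855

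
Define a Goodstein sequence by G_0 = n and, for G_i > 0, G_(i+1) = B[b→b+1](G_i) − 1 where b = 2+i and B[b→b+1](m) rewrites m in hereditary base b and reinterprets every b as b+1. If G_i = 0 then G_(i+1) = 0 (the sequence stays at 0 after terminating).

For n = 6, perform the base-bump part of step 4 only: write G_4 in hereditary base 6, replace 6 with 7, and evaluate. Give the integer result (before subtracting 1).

98040

i=0: 6 = 2^2 + 2 (b=2); 2→3: 3^3 + 3 = 30; 30−1 = 29
i=1: 29 = 3^3 + 2 (b=3); 3→4: 4^4 + 2 = 258; 258−1 = 257
i=2: 257 = 4^4 + 1 (b=4); 4→5: 5^5 + 1 = 3126; 3126−1 = 3125
i=3: 3125 = 5^5 (b=5); 5→6: 6^6 = 46656; 46656−1 = 46655
i=4: 46655 = 5·6^5 + 5·6^4 + 5·6^3 + 5·6^2 + 5·6 + 5 (b=6); 6→7: 5·7^5 + 5·7^4 + 5·7^3 + 5·7^2 + 5·7 + 5 = 98040; 98040−1 = 98039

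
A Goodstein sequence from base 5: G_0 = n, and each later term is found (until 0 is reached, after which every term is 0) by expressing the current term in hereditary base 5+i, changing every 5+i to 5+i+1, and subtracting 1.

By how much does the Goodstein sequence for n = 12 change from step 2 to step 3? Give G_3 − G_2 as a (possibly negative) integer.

G_0 = 12. HB_5(12) = 2·5 + 2. Bump = 14. G_1 = 13.
G_1 = 13. HB_6(13) = 2·6 + 1. Bump = 15. G_2 = 14.
G_2 = 14. HB_7(14) = 2·7. Bump = 16. G_3 = 15.

1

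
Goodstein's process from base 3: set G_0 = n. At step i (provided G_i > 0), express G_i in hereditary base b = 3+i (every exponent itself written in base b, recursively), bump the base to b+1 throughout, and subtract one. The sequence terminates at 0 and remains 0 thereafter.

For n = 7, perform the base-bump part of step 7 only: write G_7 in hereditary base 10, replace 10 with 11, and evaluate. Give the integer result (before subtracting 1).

9

i=0: 7 = 2·3 + 1 (b=3); 3→4: 2·4 + 1 = 9; 9−1 = 8
i=1: 8 = 2·4 (b=4); 4→5: 2·5 = 10; 10−1 = 9
i=2: 9 = 5 + 4 (b=5); 5→6: 6 + 4 = 10; 10−1 = 9
i=3: 9 = 6 + 3 (b=6); 6→7: 7 + 3 = 10; 10−1 = 9
i=4: 9 = 7 + 2 (b=7); 7→8: 8 + 2 = 10; 10−1 = 9
i=5: 9 = 8 + 1 (b=8); 8→9: 9 + 1 = 10; 10−1 = 9
i=6: 9 = 9 (b=9); 9→10: 10 = 10; 10−1 = 9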